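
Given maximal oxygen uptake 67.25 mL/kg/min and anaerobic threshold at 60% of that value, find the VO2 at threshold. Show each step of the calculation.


Percentage as decimal = 0.6
VO2 at AT = 67.25 * 0.6 = 40.35 mL/kg/min

40.35 mL/kg/min


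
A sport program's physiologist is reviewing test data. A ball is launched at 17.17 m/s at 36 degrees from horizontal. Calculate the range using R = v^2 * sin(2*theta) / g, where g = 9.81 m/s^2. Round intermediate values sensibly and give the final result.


sin(2 * 36) = sin(72) = 0.951057
v^2 = 17.17^2 = 294.8089
R = 294.8089 * 0.951057 / 9.81
= 28.581 m

28.581 m


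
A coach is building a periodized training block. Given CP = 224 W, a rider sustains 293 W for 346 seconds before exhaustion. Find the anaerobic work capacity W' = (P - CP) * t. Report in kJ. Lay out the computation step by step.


Excess power = 293 - 224 = 69 W
Work above CP = 69 * 346 = 23874 J
W' = 23.874 kJ

23.874 kJ


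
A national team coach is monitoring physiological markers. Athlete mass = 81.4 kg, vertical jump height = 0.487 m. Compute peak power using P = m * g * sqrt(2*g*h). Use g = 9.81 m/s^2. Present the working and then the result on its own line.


sqrt(2 * 9.81 * 0.487) = sqrt(9.55494) = 3.091107 m/s
P = 81.4 * 9.81 * 3.091107
= 2468.35 W

2468.35 W


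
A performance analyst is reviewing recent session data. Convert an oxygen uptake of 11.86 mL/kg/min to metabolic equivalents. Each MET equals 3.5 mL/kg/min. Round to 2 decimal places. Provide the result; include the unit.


One MET = 3.5 mL/kg/min
Number of METs = 11.86 / 3.5
= 3.39 METs

3.39 METs


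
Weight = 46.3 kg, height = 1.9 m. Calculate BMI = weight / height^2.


height^2 = 1.9^2 = 3.61
BMI = 46.3 / 3.61 = 12.83 kg/m^2

12.83 kg/m^2


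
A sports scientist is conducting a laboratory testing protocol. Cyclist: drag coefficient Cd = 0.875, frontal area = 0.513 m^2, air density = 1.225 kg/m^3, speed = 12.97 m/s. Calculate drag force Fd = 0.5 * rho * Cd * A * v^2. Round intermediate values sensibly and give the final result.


v^2 = 12.97^2 = 168.2209
Fd = 0.5 * 1.225 * 0.875 * 0.513 * 168.2209
= 46.25 N

46.25 N


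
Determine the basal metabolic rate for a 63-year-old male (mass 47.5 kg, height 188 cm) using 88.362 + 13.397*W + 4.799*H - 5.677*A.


BMR = 88.362 + 13.397*47.5 + 4.799*188 - 5.677*63
= 1269.28 kcal/day

1269.28 kcal/day


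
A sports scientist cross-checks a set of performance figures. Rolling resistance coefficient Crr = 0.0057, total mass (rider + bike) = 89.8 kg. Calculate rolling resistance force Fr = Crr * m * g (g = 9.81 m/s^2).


Fr = Crr * m * g
= 0.0057 * 89.8 * 9.81
= 5.021 N

5.021 N


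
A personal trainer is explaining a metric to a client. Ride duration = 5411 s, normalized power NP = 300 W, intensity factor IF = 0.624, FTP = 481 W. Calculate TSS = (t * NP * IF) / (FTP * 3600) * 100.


Numerator = 5411 * 300 * 0.624 = 1012939.2
Denominator = 481 * 3600 = 1731600
TSS = 1012939.2 / 1731600 * 100
= 58.5

58.5 TSS


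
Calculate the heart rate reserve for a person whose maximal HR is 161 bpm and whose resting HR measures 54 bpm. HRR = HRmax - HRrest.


HRmax = 161 bpm
HRrest = 54 bpm
HRR = 161 - 54 = 107 bpm

107 bpm


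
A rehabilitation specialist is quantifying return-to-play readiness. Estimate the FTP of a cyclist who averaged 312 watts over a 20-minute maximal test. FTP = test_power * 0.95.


FTP = 312 * 0.95 = 296.4 W

296.4 W


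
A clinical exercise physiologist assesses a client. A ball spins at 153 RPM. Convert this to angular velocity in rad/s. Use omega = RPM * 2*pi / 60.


omega = 153 * 2 * pi / 60
= 153 * 6.28318531 / 60
= 961.327 / 60
= 16.022 rad/s

16.022 rad/s


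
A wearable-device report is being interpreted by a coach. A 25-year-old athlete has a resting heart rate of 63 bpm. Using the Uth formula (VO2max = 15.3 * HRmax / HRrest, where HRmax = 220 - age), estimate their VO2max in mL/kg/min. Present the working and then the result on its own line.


HRmax = 220 - 25 = 195 bpm
Ratio = HRmax / HRrest = 195 / 63 = 3.0952
VO2max = 15.3 * 3.0952 = 47.36 mL/kg/min

47.36 mL/kg/min


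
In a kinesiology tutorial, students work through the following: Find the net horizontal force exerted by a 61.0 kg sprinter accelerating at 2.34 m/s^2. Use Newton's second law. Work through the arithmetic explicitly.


Newton's second law: F = m * a
F = 61.0 * 2.34 = 142.74 N

142.74 N


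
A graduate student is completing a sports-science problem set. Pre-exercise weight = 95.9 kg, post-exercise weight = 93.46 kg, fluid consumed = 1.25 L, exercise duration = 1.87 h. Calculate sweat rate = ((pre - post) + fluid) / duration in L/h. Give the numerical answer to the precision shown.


Weight loss = 95.9 - 93.46 = 2.44 kg (approx L)
Total sweat = 2.44 + 1.25 = 3.69 L
Sweat rate = 3.69 / 1.87 = 1.973 L/h

1.973 L/h


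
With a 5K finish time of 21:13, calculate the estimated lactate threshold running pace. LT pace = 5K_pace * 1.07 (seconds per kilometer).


Race duration = 1273 s for 5 km
Average pace = 1273 / 5 = 254.6 s/km
LT pace = 254.6 * 1.07
= 272.42 s/km

272.42 s/km


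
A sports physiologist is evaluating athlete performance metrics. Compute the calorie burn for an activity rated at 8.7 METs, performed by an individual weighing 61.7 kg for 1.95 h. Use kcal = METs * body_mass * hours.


Product of METs and mass = 8.7 * 61.7 = 536.79
Total kcal = 536.79 * 1.95 = 1046.74 kcal

1046.74 kcal


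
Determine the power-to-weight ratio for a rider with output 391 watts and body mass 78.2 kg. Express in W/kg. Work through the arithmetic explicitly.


P/W = 391 / 78.2 = 5.0 W/kg

5.0 W/kg


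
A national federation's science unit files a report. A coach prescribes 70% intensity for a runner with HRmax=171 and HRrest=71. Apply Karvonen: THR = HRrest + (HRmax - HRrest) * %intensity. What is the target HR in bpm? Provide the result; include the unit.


Heart rate reserve = 171 - 71 = 100
Intensity fraction = 70 / 100 = 0.7
THR = 71 + 100 * 0.7 = 141.0 bpm

141.0 bpm


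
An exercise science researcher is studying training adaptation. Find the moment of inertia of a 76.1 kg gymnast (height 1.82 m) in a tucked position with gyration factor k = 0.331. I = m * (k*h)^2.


Radius of gyration = 0.331 * 1.82 = 0.60242 m
I = 76.1 * 0.60242^2
= 76.1 * 0.36291
= 27.617 kg*m^2

27.617 kg*m^2


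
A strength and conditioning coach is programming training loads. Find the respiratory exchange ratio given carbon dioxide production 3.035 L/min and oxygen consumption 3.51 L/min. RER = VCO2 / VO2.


VCO2 = 3.035 L/min
VO2 = 3.51 L/min
RER = 3.035 / 3.51 = 0.8647

0.8647


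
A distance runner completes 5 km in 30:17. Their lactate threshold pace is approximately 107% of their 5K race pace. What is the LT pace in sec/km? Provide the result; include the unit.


Convert to seconds: 30 min 17 s = 1817 s
Pace per km = 1817 / 5 = 363.4 s/km
LT pace = 363.4 * 1.07 = 388.84 s/km

388.84 s/km


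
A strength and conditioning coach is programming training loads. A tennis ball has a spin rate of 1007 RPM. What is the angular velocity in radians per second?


Convert RPM to rad/s: multiply by 2*pi and divide by 60
omega = 1007 * 2 * pi / 60
= 105.453 rad/s

105.453 rad/s


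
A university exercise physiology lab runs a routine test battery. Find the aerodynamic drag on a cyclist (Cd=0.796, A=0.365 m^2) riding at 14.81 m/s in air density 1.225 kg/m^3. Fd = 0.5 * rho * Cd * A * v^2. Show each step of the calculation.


Fd = 0.5 * 1.225 * 0.796 * 0.365 * 14.81^2
= 0.5 * 1.225 * 0.796 * 0.365 * 219.3361
= 39.032 N

39.032 N


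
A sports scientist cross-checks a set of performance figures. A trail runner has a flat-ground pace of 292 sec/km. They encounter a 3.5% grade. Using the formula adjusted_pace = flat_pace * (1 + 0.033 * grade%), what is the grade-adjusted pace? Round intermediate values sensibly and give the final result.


Grade factor = 1 + 0.033 * 3.5 = 1.1155
Adjusted = 292 * 1.1155 = 325.73 sec/km

325.73 s/km


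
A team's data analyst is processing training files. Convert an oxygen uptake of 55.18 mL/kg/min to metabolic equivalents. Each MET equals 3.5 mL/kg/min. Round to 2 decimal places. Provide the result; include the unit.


One MET = 3.5 mL/kg/min
Number of METs = 55.18 / 3.5
= 15.77 METs

15.77 METs


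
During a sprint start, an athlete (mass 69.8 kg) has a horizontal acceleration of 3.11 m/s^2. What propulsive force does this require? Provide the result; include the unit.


Propulsive force = mass * acceleration
= 69.8 kg * 3.11 m/s^2
= 217.08 N

217.08 N


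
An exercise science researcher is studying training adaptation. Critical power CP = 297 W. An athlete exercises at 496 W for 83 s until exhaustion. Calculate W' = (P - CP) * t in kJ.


P - CP = 496 - 297 = 199 W
W' = 199 * 83 = 16517 J
= 16517 / 1000 = 16.517 kJ

16.517 kJ


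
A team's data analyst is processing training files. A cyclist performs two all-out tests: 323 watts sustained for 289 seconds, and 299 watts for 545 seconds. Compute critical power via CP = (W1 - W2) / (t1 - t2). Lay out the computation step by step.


W1 = P1 * t1 = 323 * 289 = 93347 J
W2 = P2 * t2 = 299 * 545 = 162955 J
CP = (93347 - 162955) / (289 - 545)
= 271.91 W

271.91 W


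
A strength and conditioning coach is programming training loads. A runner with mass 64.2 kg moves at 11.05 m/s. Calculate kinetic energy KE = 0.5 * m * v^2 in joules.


v^2 = 11.05^2 = 122.1025
KE = 0.5 * 64.2 * 122.1025
= 3919.49 J

3919.49 J


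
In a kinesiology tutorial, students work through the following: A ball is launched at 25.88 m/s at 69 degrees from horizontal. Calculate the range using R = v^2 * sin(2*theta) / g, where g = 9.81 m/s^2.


sin(2 * 69) = sin(138) = 0.669131
v^2 = 25.88^2 = 669.7744
R = 669.7744 * 0.669131 / 9.81
= 45.685 m

45.685 m


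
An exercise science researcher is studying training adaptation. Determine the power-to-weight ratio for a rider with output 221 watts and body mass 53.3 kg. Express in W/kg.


P/W = 221 / 53.3 = 4.146 W/kg

4.146 W/kg


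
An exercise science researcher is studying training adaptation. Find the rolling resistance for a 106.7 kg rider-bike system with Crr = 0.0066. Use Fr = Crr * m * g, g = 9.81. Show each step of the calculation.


m * g = 106.7 * 9.81 = 1046.727 N
Fr = 0.0066 * 1046.727 = 6.908 N

6.908 N


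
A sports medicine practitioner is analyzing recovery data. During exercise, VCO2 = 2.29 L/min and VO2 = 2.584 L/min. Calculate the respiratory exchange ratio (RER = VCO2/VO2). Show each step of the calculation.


RER = VCO2 / VO2
= 2.29 / 2.584
= 0.8862

0.8862


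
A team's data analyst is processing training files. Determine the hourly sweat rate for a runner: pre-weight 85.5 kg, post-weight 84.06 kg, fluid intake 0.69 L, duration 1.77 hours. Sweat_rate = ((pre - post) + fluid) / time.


Mass lost = 85.5 - 84.06 = 1.44 kg
Add fluid consumed: 1.44 + 0.69 = 2.13 L total sweat
Sweat rate = 2.13 / 1.77 = 1.203 L/h

1.203 L/h


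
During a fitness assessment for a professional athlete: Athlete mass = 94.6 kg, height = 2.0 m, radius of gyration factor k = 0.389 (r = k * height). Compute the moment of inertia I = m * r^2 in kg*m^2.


r = k * height = 0.389 * 2.0 = 0.778 m
r^2 = 0.778^2 = 0.605284
I = 94.6 * 0.605284 = 57.26 kg*m^2

57.26 kg*m^2


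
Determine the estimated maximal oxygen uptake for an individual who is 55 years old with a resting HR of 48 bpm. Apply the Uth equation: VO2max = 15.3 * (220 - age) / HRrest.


HRmax = 220 - 55 = 165
VO2max = 15.3 * (165 / 48)
= 15.3 * 3.4375
= 52.59 mL/kg/min

52.59 mL/kg/min


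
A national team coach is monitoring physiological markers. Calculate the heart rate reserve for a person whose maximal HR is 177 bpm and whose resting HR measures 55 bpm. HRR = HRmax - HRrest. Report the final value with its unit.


HRmax = 177 bpm
HRrest = 55 bpm
HRR = 177 - 55 = 122 bpm

122 bpm


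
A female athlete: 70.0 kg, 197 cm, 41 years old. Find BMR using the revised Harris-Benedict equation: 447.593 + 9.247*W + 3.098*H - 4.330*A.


Intercept = 447.593
Weight contribution = 9.247 * 70.0 = 647.29
Height contribution = 3.098 * 197 = 610.306
Age contribution = 4.33 * 41 = 177.53
BMR = 447.593 + 647.29 + 610.306 - 177.53
= 1527.66 kcal/day

1527.66 kcal/day


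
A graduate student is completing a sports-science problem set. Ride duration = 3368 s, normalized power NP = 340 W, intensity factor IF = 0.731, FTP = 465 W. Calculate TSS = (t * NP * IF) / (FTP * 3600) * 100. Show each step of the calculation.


Numerator = 3368 * 340 * 0.731 = 837082.72
Denominator = 465 * 3600 = 1674000
TSS = 837082.72 / 1674000 * 100
= 50.0

50.0 TSS


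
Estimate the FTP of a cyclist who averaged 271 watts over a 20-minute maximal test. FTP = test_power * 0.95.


FTP = 271 * 0.95 = 257.45 W

257.45 W


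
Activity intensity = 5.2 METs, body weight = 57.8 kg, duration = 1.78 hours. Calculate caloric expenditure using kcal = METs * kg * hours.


kcal = 5.2 * 57.8 * 1.78
= 300.56 * 1.78
= 535.0 kcal

535.0 kcal


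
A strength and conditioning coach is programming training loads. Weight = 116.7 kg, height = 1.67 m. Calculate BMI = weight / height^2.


height^2 = 1.67^2 = 2.7889
BMI = 116.7 / 2.7889 = 41.84 kg/m^2

41.84 kg/m^2


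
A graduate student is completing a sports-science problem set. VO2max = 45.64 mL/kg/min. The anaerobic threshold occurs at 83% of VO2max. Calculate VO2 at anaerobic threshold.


AT fraction = 83 / 100 = 0.83
AT VO2 = 45.64 * 0.83
= 37.88 mL/kg/min

37.88 mL/kg/min


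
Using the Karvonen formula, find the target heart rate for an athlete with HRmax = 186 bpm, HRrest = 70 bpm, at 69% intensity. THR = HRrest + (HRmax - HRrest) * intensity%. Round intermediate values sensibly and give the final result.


HRR = 186 - 70 = 116
THR = 70 + 116 * 0.69
= 70 + 80.04
= 150.04 bpm

150.04 bpm


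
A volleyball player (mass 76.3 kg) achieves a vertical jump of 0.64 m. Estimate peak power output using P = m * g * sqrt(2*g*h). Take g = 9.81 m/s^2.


2 * g * h = 2 * 9.81 * 0.64 = 12.5568
sqrt(12.5568) = 3.543558 m/s
P = 76.3 * 9.81 * 3.543558 = 2652.36 W

2652.36 W


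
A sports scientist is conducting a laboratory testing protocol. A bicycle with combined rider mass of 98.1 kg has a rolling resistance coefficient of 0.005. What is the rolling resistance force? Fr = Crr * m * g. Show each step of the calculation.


Fr = 0.005 * 98.1 * 9.81
= 0.4905 * 9.81
= 4.812 N

4.812 N


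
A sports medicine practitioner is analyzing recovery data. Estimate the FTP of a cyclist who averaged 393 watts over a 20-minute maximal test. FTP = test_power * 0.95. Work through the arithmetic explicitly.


FTP = 393 * 0.95 = 373.35 W

373.35 W


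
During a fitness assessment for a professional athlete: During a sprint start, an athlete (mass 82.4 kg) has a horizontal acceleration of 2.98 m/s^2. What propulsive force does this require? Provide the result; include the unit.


Propulsive force = mass * acceleration
= 82.4 kg * 2.98 m/s^2
= 245.55 N

245.55 N


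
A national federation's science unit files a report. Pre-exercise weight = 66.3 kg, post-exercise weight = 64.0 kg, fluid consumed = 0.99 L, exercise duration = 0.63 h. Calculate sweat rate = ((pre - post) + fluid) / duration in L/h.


Weight loss = 66.3 - 64.0 = 2.3 kg (approx L)
Total sweat = 2.3 + 0.99 = 3.29 L
Sweat rate = 3.29 / 0.63 = 5.222 L/h

5.222 L/h


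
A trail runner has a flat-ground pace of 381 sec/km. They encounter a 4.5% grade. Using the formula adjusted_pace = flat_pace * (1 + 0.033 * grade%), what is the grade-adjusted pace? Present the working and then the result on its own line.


Grade factor = 1 + 0.033 * 4.5 = 1.1485
Adjusted = 381 * 1.1485 = 437.58 sec/km

437.58 s/km


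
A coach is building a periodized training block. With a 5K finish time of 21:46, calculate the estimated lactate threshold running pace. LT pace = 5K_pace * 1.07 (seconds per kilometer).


Race duration = 1306 s for 5 km
Average pace = 1306 / 5 = 261.2 s/km
LT pace = 261.2 * 1.07
= 279.48 s/km

279.48 s/km


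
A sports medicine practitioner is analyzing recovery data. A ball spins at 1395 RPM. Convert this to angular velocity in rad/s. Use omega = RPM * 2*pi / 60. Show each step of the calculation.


omega = 1395 * 2 * pi / 60
= 1395 * 6.28318531 / 60
= 8765.044 / 60
= 146.084 rad/s

146.084 rad/s


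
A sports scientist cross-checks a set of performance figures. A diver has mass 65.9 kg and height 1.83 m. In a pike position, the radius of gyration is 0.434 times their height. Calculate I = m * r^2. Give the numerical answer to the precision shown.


r = 0.434 * 1.83 = 0.79422 m
I = m * r^2 = 65.9 * 0.630785 = 41.569 kg*m^2

41.569 kg*m^2


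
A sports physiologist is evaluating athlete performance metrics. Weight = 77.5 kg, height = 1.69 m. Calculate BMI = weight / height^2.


height^2 = 1.69^2 = 2.8561
BMI = 77.5 / 2.8561 = 27.13 kg/m^2

27.13 kg/m^2


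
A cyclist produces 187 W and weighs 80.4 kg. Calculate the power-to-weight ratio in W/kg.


P/W = power / mass
= 187 / 80.4
= 2.326 W/kg

2.326 W/kg


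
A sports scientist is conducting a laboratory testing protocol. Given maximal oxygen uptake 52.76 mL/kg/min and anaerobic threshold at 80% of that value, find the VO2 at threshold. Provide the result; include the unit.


Percentage as decimal = 0.8
VO2 at AT = 52.76 * 0.8 = 42.21 mL/kg/min

42.21 mL/kg/min


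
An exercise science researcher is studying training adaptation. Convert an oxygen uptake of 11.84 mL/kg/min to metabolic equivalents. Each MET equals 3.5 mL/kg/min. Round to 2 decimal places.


One MET = 3.5 mL/kg/min
Number of METs = 11.84 / 3.5
= 3.38 METs

3.38 METs


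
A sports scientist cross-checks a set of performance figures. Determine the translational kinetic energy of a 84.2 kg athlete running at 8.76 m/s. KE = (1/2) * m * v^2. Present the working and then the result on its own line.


KE = 0.5 * m * v^2
= 0.5 * 84.2 * 8.76^2
= 0.5 * 84.2 * 76.7376
= 3230.65 J

3230.65 J


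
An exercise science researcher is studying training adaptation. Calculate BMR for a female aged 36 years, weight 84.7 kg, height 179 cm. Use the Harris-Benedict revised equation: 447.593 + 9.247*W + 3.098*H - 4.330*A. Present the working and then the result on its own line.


Substituting values:
W term = 9.247 * 84.7 = 783.2209
H term = 3.098 * 179 = 554.542
A term = 4.330 * 36 = 155.88
BMR = 1629.48 kcal/day

1629.48 kcal/day


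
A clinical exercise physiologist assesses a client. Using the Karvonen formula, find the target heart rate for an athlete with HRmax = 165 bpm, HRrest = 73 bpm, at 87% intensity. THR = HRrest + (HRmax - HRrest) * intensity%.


HRR = 165 - 73 = 92
THR = 73 + 92 * 0.87
= 73 + 80.04
= 153.04 bpm

153.04 bpm


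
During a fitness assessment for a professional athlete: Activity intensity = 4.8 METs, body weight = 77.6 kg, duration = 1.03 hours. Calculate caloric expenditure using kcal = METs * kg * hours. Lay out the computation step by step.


kcal = 4.8 * 77.6 * 1.03
= 372.48 * 1.03
= 383.65 kcal

383.65 kcal


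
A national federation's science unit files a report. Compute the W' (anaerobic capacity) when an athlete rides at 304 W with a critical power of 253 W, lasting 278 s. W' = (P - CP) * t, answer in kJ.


Above-CP power = 51 W
Duration = 278 s
W' = 51 * 278 = 14178 J
Convert: 14178 / 1000 = 14.178 kJ

14.178 kJ


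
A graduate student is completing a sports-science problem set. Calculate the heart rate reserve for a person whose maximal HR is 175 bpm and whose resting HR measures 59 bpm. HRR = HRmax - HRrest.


HRmax = 175 bpm
HRrest = 59 bpm
HRR = 175 - 59 = 116 bpm

116 bpm


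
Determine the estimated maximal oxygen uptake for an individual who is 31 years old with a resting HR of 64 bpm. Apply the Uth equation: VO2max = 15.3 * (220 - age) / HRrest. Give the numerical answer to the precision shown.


HRmax = 220 - 31 = 189
VO2max = 15.3 * (189 / 64)
= 15.3 * 2.9531
= 45.18 mL/kg/min

45.18 mL/kg/min


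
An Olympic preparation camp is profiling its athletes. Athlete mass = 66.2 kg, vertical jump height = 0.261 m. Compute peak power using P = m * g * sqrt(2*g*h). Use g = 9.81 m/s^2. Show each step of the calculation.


sqrt(2 * 9.81 * 0.261) = sqrt(5.12082) = 2.262923 m/s
P = 66.2 * 9.81 * 2.262923
= 1469.59 W

1469.59 W


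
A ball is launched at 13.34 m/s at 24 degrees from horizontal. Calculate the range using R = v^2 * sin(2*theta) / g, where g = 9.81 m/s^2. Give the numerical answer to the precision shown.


sin(2 * 24) = sin(48) = 0.743145
v^2 = 13.34^2 = 177.9556
R = 177.9556 * 0.743145 / 9.81
= 13.481 m

13.481 m


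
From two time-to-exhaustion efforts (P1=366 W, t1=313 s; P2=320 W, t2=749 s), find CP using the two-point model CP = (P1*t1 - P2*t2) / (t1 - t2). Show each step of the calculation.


Work in trial 1 = 114558 J
Work in trial 2 = 239680 J
Delta work = -125122 J
Delta time = -436 s
CP = -125122 / -436 = 286.98 W

286.98 W


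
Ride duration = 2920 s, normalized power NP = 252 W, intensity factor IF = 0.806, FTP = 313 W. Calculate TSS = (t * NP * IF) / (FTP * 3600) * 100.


Numerator = 2920 * 252 * 0.806 = 593087.04
Denominator = 313 * 3600 = 1126800
TSS = 593087.04 / 1126800 * 100
= 52.63

52.63 TSS


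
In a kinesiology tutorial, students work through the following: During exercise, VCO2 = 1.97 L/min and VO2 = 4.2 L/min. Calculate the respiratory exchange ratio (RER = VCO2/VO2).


RER = VCO2 / VO2
= 1.97 / 4.2
= 0.469

0.469


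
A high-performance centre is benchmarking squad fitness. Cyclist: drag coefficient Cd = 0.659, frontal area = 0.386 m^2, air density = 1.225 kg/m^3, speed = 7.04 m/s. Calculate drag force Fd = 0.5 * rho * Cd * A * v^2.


v^2 = 7.04^2 = 49.5616
Fd = 0.5 * 1.225 * 0.659 * 0.386 * 49.5616
= 7.722 N

7.722 N


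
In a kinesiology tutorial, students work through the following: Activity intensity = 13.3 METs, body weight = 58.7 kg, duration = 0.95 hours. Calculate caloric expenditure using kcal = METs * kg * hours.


kcal = 13.3 * 58.7 * 0.95
= 780.71 * 0.95
= 741.67 kcal

741.67 kcal


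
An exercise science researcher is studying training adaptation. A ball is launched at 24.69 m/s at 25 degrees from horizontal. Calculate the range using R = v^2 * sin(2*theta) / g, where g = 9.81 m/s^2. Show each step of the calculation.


sin(2 * 25) = sin(50) = 0.766044
v^2 = 24.69^2 = 609.5961
R = 609.5961 * 0.766044 / 9.81
= 47.602 m

47.602 m


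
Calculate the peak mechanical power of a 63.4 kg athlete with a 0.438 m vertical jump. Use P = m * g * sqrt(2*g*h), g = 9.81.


First, sqrt(2gh) = sqrt(2 * 9.81 * 0.438)
= sqrt(8.59356) = 2.931477 m/s
Power = 63.4 * 9.81 * 2.931477 = 1823.24 W

1823.24 W


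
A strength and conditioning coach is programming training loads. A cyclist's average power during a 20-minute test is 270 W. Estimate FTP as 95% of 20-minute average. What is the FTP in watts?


FTP = 20-min power * 0.95
= 270 * 0.95
= 256.5 W

256.5 W


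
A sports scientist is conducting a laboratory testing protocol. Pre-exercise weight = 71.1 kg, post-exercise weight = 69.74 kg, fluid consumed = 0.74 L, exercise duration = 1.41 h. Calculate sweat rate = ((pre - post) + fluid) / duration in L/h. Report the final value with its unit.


Weight loss = 71.1 - 69.74 = 1.36 kg (approx L)
Total sweat = 1.36 + 0.74 = 2.1 L
Sweat rate = 2.1 / 1.41 = 1.489 L/h

1.489 L/h


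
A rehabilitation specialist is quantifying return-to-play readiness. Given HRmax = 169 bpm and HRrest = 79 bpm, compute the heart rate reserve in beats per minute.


Heart rate reserve = maximum HR minus resting HR
HRR = 169 - 79 = 90 bpm

90 bpm


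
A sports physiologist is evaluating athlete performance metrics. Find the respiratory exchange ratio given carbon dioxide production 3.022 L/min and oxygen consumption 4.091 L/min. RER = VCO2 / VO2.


VCO2 = 3.022 L/min
VO2 = 4.091 L/min
RER = 3.022 / 4.091 = 0.7387

0.7387


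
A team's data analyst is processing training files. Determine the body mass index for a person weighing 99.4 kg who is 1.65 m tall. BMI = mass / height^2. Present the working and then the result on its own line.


BMI = mass / height^2
= 99.4 / 1.65^2
= 99.4 / 2.7225
= 36.51 kg/m^2

36.51 kg/m^2


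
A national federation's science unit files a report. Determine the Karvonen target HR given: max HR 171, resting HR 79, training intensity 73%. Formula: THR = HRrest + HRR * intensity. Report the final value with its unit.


HRR = HRmax - HRrest = 171 - 79 = 92
THR = 79 + 92 * 0.73
= 146.16 bpm

146.16 bpm


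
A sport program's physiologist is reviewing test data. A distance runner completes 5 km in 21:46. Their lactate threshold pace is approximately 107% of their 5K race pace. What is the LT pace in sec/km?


Convert to seconds: 21 min 46 s = 1306 s
Pace per km = 1306 / 5 = 261.2 s/km
LT pace = 261.2 * 1.07 = 279.48 s/km

279.48 s/km


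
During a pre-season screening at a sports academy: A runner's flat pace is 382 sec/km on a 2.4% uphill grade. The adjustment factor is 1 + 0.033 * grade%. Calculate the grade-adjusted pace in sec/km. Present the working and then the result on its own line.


Factor = 1 + 0.033 * 2.4 = 1.0792
Adjusted pace = 382 * 1.0792
= 412.25 sec/km

412.25 s/km


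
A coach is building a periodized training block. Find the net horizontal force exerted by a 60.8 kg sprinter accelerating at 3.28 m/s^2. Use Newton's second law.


Newton's second law: F = m * a
F = 60.8 * 3.28 = 199.42 N

199.42 N


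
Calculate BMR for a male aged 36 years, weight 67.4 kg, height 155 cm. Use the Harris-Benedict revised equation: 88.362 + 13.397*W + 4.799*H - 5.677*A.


Substituting values:
W term = 13.397 * 67.4 = 902.9578
H term = 4.799 * 155 = 743.845
A term = 5.677 * 36 = 204.372
BMR = 1530.79 kcal/day

1530.79 kcal/day


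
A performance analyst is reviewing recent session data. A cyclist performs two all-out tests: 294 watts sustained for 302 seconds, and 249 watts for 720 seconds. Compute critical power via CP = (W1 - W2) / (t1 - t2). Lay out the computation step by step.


W1 = P1 * t1 = 294 * 302 = 88788 J
W2 = P2 * t2 = 249 * 720 = 179280 J
CP = (88788 - 179280) / (302 - 720)
= 216.49 W

216.49 W


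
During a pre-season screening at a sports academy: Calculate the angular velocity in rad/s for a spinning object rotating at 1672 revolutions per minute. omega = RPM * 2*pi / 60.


omega = RPM * 2*pi / 60
= 1672 * 6.28318531 / 60
= 175.091 rad/s

175.091 rad/s


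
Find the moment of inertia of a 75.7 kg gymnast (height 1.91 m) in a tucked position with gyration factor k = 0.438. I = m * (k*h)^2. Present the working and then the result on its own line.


Radius of gyration = 0.438 * 1.91 = 0.83658 m
I = 75.7 * 0.83658^2
= 75.7 * 0.699866
= 52.98 kg*m^2

52.98 kg*m^2


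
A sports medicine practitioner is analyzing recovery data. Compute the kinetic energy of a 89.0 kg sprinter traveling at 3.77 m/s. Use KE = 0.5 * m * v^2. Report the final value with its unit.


Velocity squared = 14.2129
KE = 0.5 * 89.0 * 14.2129 = 632.47 J

632.47 J


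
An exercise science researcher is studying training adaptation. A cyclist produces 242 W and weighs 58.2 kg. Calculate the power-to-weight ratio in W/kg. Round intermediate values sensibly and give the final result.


P/W = power / mass
= 242 / 58.2
= 4.158 W/kg

4.158 W/kg


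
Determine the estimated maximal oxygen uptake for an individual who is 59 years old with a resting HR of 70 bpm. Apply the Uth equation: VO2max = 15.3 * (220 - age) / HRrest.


HRmax = 220 - 59 = 161
VO2max = 15.3 * (161 / 70)
= 15.3 * 2.3
= 35.19 mL/kg/min

35.19 mL/kg/min


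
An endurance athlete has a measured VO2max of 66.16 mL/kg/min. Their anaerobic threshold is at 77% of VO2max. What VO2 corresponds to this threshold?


Anaerobic threshold VO2 = VO2max * 77%
= 66.16 * 0.77
= 50.94 mL/kg/min

50.94 mL/kg/min


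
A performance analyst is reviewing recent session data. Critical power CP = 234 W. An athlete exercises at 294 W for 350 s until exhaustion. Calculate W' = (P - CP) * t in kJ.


P - CP = 294 - 234 = 60 W
W' = 60 * 350 = 21000 J
= 21000 / 1000 = 21.0 kJ

21.0 kJ


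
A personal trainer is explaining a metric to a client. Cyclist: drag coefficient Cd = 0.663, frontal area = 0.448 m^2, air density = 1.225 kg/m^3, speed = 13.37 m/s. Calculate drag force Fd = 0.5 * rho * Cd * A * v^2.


v^2 = 13.37^2 = 178.7569
Fd = 0.5 * 1.225 * 0.663 * 0.448 * 178.7569
= 32.521 N

32.521 N


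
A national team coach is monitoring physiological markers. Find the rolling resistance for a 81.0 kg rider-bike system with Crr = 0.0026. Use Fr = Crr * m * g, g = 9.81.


m * g = 81.0 * 9.81 = 794.61 N
Fr = 0.0026 * 794.61 = 2.066 N

2.066 N


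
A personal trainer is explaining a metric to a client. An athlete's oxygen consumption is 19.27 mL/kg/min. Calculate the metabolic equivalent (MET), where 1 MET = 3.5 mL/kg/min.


MET = VO2 / 3.5
= 19.27 / 3.5
= 5.51 METs

5.51 METs


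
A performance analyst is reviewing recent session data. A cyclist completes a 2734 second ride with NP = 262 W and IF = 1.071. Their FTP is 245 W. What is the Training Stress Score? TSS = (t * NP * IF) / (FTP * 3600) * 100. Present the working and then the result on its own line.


t * NP * IF = 2734 * 262 * 1.071 = 767165.868
FTP * 3600 = 882000
TSS = (767165.868 / 882000) * 100 = 86.98

86.98 TSS


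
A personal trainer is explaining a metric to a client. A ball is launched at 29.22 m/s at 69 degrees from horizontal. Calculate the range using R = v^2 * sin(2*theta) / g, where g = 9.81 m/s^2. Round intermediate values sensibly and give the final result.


sin(2 * 69) = sin(138) = 0.669131
v^2 = 29.22^2 = 853.8084
R = 853.8084 * 0.669131 / 9.81
= 58.237 m

58.237 m


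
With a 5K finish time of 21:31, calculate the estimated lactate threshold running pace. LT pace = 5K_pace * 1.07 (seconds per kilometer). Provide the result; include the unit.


Race duration = 1291 s for 5 km
Average pace = 1291 / 5 = 258.2 s/km
LT pace = 258.2 * 1.07
= 276.27 s/km

276.27 s/km


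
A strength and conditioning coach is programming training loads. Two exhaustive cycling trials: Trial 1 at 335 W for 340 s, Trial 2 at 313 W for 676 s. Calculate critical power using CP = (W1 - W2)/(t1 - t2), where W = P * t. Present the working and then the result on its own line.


W1 = 335 * 340 = 113900 J
W2 = 313 * 676 = 211588 J
CP = (113900 - 211588) / (340 - 676)
= -97688 / -336
= 290.74 W

290.74 W


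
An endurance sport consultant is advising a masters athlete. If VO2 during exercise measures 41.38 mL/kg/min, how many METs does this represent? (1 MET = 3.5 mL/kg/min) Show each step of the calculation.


METs = VO2 / 3.5 = 41.38 / 3.5 = 11.82

11.82 METs


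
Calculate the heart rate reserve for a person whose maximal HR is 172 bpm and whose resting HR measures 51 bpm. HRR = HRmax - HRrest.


HRmax = 172 bpm
HRrest = 51 bpm
HRR = 172 - 51 = 121 bpm

121 bpm


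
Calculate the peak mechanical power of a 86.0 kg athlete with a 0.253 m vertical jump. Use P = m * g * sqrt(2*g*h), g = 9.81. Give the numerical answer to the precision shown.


First, sqrt(2gh) = sqrt(2 * 9.81 * 0.253)
= sqrt(4.96386) = 2.227972 m/s
Power = 86.0 * 9.81 * 2.227972 = 1879.65 W

1879.65 W


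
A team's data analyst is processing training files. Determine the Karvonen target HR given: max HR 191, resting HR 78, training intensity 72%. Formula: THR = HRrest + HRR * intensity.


HRR = HRmax - HRrest = 191 - 78 = 113
THR = 78 + 113 * 0.72
= 159.36 bpm

159.36 bpm


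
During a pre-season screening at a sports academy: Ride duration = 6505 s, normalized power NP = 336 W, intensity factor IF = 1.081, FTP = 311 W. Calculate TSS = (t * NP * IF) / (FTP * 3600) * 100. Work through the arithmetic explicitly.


Numerator = 6505 * 336 * 1.081 = 2362720.08
Denominator = 311 * 3600 = 1119600
TSS = 2362720.08 / 1119600 * 100
= 211.03

211.03 TSS


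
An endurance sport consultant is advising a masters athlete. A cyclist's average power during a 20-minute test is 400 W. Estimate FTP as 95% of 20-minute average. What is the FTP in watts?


FTP = 20-min power * 0.95
= 400 * 0.95
= 380.0 W

380.0 W


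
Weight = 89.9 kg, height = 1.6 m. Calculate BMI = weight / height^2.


height^2 = 1.6^2 = 2.56
BMI = 89.9 / 2.56 = 35.12 kg/m^2

35.12 kg/m^2


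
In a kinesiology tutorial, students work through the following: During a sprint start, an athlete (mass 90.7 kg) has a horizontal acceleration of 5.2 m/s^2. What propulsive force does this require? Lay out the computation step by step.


Propulsive force = mass * acceleration
= 90.7 kg * 5.2 m/s^2
= 471.64 N

471.64 N


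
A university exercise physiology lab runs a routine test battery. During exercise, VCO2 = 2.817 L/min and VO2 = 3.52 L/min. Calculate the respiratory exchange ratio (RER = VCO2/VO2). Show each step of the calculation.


RER = VCO2 / VO2
= 2.817 / 3.52
= 0.8003

0.8003


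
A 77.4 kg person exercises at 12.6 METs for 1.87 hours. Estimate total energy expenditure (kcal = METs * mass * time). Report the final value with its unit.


Energy = METs * mass(kg) * time(h)
= 12.6 * 77.4 * 1.87
= 1823.7 kcal

1823.7 kcal


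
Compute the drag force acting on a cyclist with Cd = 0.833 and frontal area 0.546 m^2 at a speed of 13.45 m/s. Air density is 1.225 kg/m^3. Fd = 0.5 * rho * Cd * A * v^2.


Step 1: v^2 = 180.9025
Step 2: Fd = 0.5 * 1.225 * 0.833 * 0.546 * 180.9025
= 50.395 N

50.395 N


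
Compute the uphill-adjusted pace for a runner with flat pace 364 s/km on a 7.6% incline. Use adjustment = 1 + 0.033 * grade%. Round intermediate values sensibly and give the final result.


Adjustment factor = 1 + 0.033 * 7.6 = 1.2508
Grade-adjusted pace = 364 * 1.2508 = 455.29 s/km

455.29 s/km


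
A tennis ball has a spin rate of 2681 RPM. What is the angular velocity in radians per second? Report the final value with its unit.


Convert RPM to rad/s: multiply by 2*pi and divide by 60
omega = 2681 * 2 * pi / 60
= 280.754 rad/s

280.754 rad/s


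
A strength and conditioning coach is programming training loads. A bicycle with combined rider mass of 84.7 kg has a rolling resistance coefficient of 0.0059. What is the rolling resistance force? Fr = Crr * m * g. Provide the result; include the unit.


Fr = 0.0059 * 84.7 * 9.81
= 0.49973 * 9.81
= 4.902 N

4.902 N


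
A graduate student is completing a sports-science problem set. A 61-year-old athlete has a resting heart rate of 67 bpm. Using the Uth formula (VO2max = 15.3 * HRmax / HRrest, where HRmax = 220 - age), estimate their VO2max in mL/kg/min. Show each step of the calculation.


HRmax = 220 - 61 = 159 bpm
Ratio = HRmax / HRrest = 159 / 67 = 2.3731
VO2max = 15.3 * 2.3731 = 36.31 mL/kg/min

36.31 mL/kg/min


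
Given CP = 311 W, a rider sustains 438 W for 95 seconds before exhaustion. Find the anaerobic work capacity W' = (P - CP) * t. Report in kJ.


Excess power = 438 - 311 = 127 W
Work above CP = 127 * 95 = 12065 J
W' = 12.065 kJ

12.065 kJ


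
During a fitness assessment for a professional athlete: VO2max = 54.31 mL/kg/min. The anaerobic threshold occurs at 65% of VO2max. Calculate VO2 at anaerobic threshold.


AT fraction = 65 / 100 = 0.65
AT VO2 = 54.31 * 0.65
= 35.3 mL/kg/min

35.3 mL/kg/min


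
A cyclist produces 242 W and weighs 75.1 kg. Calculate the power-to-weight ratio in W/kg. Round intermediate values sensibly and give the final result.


P/W = power / mass
= 242 / 75.1
= 3.222 W/kg

3.222 W/kg


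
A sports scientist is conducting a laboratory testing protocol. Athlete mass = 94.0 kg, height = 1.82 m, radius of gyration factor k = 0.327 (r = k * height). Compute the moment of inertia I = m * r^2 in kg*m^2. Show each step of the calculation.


r = k * height = 0.327 * 1.82 = 0.59514 m
r^2 = 0.59514^2 = 0.354192
I = 94.0 * 0.354192 = 33.294 kg*m^2

33.294 kg*m^2


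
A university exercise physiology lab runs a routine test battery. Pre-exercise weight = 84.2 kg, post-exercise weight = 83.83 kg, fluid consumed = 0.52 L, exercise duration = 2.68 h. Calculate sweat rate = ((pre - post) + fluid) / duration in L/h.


Weight loss = 84.2 - 83.83 = 0.37 kg (approx L)
Total sweat = 0.37 + 0.52 = 0.89 L
Sweat rate = 0.89 / 2.68 = 0.332 L/h

0.332 L/h


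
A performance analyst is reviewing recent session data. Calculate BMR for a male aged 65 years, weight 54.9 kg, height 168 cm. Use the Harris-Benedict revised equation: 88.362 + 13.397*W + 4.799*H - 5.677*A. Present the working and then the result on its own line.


Substituting values:
W term = 13.397 * 54.9 = 735.4953
H term = 4.799 * 168 = 806.232
A term = 5.677 * 65 = 369.005
BMR = 1261.08 kcal/day

1261.08 kcal/day


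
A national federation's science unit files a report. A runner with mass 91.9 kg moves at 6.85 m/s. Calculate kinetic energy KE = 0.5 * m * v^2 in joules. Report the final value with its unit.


v^2 = 6.85^2 = 46.9225
KE = 0.5 * 91.9 * 46.9225
= 2156.09 J

2156.09 J


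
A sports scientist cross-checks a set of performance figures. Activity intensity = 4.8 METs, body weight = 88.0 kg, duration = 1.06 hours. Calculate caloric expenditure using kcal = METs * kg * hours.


kcal = 4.8 * 88.0 * 1.06
= 422.4 * 1.06
= 447.74 kcal

447.74 kcal


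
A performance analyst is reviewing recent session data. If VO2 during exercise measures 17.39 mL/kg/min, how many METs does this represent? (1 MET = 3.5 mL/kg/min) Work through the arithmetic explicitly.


METs = VO2 / 3.5 = 17.39 / 3.5 = 4.97

4.97 METs


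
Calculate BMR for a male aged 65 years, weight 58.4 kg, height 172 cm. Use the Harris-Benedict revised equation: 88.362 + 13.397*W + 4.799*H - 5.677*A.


Substituting values:
W term = 13.397 * 58.4 = 782.3848
H term = 4.799 * 172 = 825.428
A term = 5.677 * 65 = 369.005
BMR = 1327.17 kcal/day

1327.17 kcal/day


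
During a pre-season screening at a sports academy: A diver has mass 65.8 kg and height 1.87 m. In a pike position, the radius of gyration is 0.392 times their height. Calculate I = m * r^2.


r = 0.392 * 1.87 = 0.73304 m
I = m * r^2 = 65.8 * 0.537348 = 35.357 kg*m^2

35.357 kg*m^2


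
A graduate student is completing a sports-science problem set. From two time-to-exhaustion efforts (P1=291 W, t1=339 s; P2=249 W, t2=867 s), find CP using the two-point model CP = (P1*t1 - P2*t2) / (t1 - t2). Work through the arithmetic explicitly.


Work in trial 1 = 98649 J
Work in trial 2 = 215883 J
Delta work = -117234 J
Delta time = -528 s
CP = -117234 / -528 = 222.03 W

222.03 W


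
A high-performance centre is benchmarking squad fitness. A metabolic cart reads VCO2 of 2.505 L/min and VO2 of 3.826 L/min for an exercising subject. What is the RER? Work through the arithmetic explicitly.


RER = VCO2 / VO2 = 2.505 / 3.826 = 0.6547

0.6547


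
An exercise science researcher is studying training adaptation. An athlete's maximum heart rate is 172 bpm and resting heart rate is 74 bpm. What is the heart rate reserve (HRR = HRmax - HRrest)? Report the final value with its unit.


HRR = HRmax - HRrest
= 172 - 74
= 98 bpm

98 bpm


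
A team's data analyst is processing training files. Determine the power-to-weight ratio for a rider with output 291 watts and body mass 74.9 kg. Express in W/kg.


P/W = 291 / 74.9 = 3.885 W/kg

3.885 W/kg


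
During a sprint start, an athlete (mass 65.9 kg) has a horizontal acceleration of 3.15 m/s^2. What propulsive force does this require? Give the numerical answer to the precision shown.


Propulsive force = mass * acceleration
= 65.9 kg * 3.15 m/s^2
= 207.59 N

207.59 N


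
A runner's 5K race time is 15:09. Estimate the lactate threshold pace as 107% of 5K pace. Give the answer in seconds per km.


Total race time = 15*60 + 9 = 909 seconds
5K pace = 909 / 5 = 181.8 sec/km
LT pace = 181.8 * 1.07 = 194.53 sec/km

194.53 s/km
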